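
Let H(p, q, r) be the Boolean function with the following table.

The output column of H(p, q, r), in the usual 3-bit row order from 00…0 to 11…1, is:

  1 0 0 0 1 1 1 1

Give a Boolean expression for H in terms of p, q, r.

There are just 3 zero rows: (0,0,1), (0,1,0), (0,1,1). Their minterms are ¬p·¬q·r, ¬p·q·¬r, ¬p·q·r; the OR of those covers precisely the 0-outputs, and negating it yields H.

H(p, q, r) = ((((p' · q') · r) + ((p' · q) · r')) + ((p' · q) · r))'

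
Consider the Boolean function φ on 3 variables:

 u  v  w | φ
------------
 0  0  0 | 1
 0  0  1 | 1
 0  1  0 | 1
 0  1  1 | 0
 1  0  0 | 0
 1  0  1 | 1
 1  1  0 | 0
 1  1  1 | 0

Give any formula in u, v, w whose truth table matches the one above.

φ=1 on 4 inputs: (0,0,0), (0,0,1), (0,1,0), (1,0,1). Reading each as a conjunction of literals (¬u·¬v·¬w, ¬u·¬v·w, ¬u·v·¬w, u·¬v·w) and taking the OR gives the canonical DNF.

φ(u, v, w) = ((((~u & ~v) & ~w) | ((~u & ~v) & w)) | ((~u & v) & ~w)) | ((u & ~v) & w)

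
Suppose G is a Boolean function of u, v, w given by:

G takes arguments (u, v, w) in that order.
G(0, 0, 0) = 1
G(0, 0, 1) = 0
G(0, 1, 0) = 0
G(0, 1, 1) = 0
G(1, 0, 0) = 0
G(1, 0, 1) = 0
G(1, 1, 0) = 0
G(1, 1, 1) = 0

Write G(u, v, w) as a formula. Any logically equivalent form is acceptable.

G(u, v, w) = NOT ((u OR v) OR w)

The output is 1 only when every input is 0 — NOR of all inputs.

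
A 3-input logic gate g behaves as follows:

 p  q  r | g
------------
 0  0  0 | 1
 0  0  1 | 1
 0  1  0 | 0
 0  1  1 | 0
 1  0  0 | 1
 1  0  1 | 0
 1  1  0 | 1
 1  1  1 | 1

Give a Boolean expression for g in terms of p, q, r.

g(p, q, r) = NOT ((((NOT p AND q) AND NOT r) OR ((NOT p AND q) AND r)) OR ((p AND NOT q) AND r))

The 0-rows are (0,1,0), (0,1,1), (1,0,1). Take each as a conjunction (¬p·q·¬r, ¬p·q·r, p·¬q·r), form their disjunction, and complement — that gives a formula that is 1 everywhere g is.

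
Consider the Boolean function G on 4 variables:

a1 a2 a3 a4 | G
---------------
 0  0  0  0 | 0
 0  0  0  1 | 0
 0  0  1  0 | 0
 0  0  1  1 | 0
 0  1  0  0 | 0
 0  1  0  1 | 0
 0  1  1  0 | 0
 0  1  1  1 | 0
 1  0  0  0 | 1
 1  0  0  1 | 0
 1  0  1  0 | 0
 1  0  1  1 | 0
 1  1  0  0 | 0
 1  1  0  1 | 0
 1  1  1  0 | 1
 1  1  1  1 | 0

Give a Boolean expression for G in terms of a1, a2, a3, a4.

Collect the rows where G=1 — (1,0,0,0), (1,1,1,0) — and write one minterm per row: a1·¬a2·¬a3·¬a4, a1·a2·a3·¬a4. Their union (logical OR) reproduces the table exactly.

G(a1, a2, a3, a4) = (((a1 ∧ ¬a2) ∧ ¬a3) ∧ ¬a4) ∨ (((a1 ∧ a2) ∧ a3) ∧ ¬a4)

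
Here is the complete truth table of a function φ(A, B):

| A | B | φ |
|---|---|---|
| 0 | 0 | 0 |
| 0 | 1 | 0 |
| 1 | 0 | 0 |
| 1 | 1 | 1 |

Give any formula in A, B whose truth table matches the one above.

The output is 1 only when every input is 1 — the AND of all inputs.

φ(A, B) = A & B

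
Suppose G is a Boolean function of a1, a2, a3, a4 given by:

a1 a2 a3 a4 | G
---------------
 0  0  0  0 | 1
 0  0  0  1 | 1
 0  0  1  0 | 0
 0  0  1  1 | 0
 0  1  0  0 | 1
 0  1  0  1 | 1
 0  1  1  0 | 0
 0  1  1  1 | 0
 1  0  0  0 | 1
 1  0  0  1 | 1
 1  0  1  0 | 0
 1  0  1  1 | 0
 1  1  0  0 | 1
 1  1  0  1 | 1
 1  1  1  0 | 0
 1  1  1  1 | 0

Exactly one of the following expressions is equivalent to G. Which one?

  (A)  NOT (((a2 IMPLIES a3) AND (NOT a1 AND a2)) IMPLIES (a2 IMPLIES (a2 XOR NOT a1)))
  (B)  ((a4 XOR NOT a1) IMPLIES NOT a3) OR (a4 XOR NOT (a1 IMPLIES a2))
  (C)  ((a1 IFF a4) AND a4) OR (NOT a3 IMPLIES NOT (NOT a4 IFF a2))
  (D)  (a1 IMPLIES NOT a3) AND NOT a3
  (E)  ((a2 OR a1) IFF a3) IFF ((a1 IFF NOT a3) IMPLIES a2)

D

(A) fails at (0,0,0,0): the formula yields 0, G is 1.
(B) fails at (0,0,1,1): the formula yields 1, G is 0.
(C) fails at (0,0,0,1): the formula yields 0, G is 1.
(E) fails at (0,0,1,0): the formula yields 1, G is 0.
That leaves (D). Evaluating it on every row reproduces the table of G exactly.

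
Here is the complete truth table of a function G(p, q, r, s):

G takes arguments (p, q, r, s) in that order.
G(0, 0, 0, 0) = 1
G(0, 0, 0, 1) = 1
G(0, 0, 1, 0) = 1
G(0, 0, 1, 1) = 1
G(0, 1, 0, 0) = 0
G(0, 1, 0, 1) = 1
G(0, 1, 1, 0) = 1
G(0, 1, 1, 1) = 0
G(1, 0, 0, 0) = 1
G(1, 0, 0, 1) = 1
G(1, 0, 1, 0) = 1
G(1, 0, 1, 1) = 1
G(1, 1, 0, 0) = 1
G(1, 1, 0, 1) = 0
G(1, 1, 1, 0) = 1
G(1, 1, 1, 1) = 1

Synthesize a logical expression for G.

G(p, q, r, s) = ~(((((~p & q) & ~r) & ~s) | (((~p & q) & r) & s)) | (((p & q) & ~r) & s))

There are just 3 zero rows: (0,1,0,0), (0,1,1,1), (1,1,0,1). Their minterms are ¬p·q·¬r·¬s, ¬p·q·r·s, p·q·¬r·s; the OR of those covers precisely the 0-outputs, and negating it yields G.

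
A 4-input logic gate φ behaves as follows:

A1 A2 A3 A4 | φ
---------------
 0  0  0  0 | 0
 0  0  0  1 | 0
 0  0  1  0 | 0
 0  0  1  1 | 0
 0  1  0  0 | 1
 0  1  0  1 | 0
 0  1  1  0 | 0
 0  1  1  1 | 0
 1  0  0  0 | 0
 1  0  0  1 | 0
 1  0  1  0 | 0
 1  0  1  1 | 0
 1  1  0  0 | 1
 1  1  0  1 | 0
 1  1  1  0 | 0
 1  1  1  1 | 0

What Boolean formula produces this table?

φ(A1, A2, A3, A4) = (((~A1 & A2) & ~A3) & ~A4) | (((A1 & A2) & ~A3) & ~A4)

The 1-rows are (0,1,0,0), (1,1,0,0). Each contributes one minterm — ¬A1·A2·¬A3·¬A4; A1·A2·¬A3·¬A4 — and their disjunction is a sum-of-products form of φ.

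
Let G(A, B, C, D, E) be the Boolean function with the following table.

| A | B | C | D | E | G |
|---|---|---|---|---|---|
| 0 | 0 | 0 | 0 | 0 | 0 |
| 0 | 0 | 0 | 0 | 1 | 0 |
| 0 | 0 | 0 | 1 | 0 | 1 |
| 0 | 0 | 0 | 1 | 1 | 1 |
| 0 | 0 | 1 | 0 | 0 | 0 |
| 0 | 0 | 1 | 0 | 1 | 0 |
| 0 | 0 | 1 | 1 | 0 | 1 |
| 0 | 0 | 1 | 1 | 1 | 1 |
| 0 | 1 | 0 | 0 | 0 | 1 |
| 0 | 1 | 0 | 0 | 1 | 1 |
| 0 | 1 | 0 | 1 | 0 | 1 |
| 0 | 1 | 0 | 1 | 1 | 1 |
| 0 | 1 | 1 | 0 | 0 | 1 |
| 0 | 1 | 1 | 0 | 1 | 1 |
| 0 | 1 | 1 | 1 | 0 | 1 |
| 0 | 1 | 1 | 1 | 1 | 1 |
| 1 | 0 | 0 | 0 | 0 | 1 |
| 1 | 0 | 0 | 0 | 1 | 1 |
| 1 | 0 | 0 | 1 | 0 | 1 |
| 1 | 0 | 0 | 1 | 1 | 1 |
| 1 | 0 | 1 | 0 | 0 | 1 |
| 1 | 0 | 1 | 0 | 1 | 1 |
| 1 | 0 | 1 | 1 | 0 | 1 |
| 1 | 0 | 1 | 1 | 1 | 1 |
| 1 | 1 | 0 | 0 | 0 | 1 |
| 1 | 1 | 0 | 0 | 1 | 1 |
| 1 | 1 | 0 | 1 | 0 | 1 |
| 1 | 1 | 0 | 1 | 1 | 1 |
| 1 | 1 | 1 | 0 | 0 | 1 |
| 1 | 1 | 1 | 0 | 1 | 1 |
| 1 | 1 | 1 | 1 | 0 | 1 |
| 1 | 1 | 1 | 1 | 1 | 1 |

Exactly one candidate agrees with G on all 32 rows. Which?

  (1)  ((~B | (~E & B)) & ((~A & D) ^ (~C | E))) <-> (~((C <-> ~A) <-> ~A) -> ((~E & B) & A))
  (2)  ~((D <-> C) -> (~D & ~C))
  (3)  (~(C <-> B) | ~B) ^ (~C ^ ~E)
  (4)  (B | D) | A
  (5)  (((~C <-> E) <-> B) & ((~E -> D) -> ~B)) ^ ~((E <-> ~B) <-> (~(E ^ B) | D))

(1): at (0,0,1,0,1) it gives 1, but G = 0 — eliminated.
(2): at (0,0,0,1,0) it gives 0, but G = 1 — eliminated.
(3): at (0,0,0,0,0) it gives 1, but G = 0 — eliminated.
(5): at (0,0,0,0,1) it gives 1, but G = 0 — eliminated.
(4) is the remaining candidate, and it agrees with G on all 32 inputs.

4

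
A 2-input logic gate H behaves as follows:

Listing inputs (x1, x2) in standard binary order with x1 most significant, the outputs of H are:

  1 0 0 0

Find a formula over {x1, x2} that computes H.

Only row (0,0) gives 1. That row's minterm ¬x1·¬x2 is H directly.

H(x1, x2) = ¬x1 ∧ ¬x2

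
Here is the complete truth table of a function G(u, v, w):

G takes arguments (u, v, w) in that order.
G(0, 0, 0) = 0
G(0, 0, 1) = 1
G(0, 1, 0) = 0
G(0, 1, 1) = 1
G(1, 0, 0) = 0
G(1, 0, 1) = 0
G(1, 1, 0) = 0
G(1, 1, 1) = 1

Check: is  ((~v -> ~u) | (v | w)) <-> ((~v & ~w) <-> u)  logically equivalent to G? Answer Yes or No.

No

Check the formula against G row by row:
  u=0, v=0, w=0: formula gives 0, G = 0 ✓
  u=0, v=0, w=1: formula gives 1, G = 1 ✓
  u=0, v=1, w=0: formula gives 1, but G = 0 ✗
Row (0,1,0) is a counterexample, so the formula is not equivalent to G.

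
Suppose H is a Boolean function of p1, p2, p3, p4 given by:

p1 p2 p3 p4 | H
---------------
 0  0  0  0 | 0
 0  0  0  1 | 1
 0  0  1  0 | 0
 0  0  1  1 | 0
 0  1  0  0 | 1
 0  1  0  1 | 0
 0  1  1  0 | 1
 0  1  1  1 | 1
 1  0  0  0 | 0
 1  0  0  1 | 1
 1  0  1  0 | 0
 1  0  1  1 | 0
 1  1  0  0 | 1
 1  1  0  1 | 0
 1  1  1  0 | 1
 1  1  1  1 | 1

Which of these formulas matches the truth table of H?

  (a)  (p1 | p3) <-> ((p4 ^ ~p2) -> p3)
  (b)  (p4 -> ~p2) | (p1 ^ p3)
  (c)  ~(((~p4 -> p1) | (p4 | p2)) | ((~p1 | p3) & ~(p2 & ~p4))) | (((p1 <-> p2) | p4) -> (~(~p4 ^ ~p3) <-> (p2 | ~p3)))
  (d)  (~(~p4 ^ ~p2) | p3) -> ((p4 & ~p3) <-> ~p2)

(a) fails at (0,0,0,0): the formula yields 1, H is 0.
(b) fails at (0,0,0,0): the formula yields 1, H is 0.
(c) fails at (0,0,0,0): the formula yields 1, H is 0.
Only (d) survives; checking it on all 16 rows confirms it matches H.

d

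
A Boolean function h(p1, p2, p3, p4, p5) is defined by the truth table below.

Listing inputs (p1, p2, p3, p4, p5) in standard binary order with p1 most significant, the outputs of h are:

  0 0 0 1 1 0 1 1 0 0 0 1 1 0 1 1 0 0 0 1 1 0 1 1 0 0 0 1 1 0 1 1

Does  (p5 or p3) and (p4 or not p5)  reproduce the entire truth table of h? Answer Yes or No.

Test each input against both h and the formula:
  p1=0, p2=0, p3=0, p4=0, p5=0: formula gives 0, h = 0 ✓
  p1=0, p2=0, p3=0, p4=0, p5=1: formula gives 0, h = 0 ✓
  p1=0, p2=0, p3=0, p4=1, p5=0: formula gives 0, h = 0 ✓
  p1=0, p2=0, p3=0, p4=1, p5=1: formula gives 1, h = 1 ✓
  … (the remaining 28 rows also agree.)
Every row agrees, so the formula is equivalent.

Yes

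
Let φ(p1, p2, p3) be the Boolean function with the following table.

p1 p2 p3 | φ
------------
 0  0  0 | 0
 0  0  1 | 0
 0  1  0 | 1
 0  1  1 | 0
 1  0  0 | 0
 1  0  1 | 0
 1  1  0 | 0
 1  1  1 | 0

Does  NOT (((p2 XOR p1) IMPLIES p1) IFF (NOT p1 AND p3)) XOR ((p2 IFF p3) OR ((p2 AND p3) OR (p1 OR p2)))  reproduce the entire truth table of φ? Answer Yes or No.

Yes

Test each input against both φ and the formula:
  p1=0, p2=0, p3=0: formula gives 0, φ = 0 ✓
  p1=0, p2=0, p3=1: formula gives 0, φ = 0 ✓
  p1=0, p2=1, p3=0: formula gives 1, φ = 1 ✓
  p1=0, p2=1, p3=1: formula gives 0, φ = 0 ✓
  p1=1, p2=0, p3=0: formula gives 0, φ = 0 ✓
  … (the remaining 3 rows also agree.)
No disagreement on any input; they are logically equivalent.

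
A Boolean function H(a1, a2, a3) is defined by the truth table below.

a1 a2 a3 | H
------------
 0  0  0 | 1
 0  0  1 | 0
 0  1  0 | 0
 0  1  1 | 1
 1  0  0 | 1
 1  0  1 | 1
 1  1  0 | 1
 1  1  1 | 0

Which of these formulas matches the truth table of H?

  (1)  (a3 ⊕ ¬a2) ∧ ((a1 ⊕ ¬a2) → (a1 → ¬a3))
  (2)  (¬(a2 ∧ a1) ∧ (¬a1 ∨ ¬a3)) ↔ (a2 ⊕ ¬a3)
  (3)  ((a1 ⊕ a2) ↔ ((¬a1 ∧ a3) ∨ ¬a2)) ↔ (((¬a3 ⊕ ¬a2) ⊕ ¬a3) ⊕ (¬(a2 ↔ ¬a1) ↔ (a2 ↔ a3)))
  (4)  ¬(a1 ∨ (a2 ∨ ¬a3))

(1) fails at (1,0,1): the formula yields 0, H is 1.
(3) fails at (0,1,1): the formula yields 0, H is 1.
(4) fails at (0,0,0): the formula yields 0, H is 1.
Only (2) survives; checking it on all 8 rows confirms it matches H.

2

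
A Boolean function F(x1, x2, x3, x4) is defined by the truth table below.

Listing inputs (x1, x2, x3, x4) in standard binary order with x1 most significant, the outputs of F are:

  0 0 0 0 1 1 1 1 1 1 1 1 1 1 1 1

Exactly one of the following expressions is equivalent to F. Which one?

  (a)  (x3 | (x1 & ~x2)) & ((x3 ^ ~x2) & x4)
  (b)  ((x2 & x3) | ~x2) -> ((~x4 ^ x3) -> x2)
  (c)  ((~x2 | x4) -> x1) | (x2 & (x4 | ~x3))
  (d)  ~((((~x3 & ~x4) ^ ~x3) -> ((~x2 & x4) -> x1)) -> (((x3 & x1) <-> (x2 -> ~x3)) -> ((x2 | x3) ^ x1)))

c

(a) fails at (0,1,0,0): the formula yields 0, F is 1.
(b) fails at (0,0,0,1): the formula yields 1, F is 0.
(d) fails at (0,1,0,0): the formula yields 0, F is 1.
(c) is the remaining candidate, and it agrees with F on all 16 inputs.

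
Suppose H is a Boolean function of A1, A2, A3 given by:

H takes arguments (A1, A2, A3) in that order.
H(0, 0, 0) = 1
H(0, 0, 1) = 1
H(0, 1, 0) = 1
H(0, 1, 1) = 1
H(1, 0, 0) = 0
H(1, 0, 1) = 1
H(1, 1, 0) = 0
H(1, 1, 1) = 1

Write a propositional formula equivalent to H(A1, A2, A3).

H(A1, A2, A3) = ~(((A1 & ~A2) & ~A3) | ((A1 & A2) & ~A3))

There are just 2 zero rows: (1,0,0), (1,1,0). Their minterms are A1·¬A2·¬A3, A1·A2·¬A3; the OR of those covers precisely the 0-outputs, and negating it yields H.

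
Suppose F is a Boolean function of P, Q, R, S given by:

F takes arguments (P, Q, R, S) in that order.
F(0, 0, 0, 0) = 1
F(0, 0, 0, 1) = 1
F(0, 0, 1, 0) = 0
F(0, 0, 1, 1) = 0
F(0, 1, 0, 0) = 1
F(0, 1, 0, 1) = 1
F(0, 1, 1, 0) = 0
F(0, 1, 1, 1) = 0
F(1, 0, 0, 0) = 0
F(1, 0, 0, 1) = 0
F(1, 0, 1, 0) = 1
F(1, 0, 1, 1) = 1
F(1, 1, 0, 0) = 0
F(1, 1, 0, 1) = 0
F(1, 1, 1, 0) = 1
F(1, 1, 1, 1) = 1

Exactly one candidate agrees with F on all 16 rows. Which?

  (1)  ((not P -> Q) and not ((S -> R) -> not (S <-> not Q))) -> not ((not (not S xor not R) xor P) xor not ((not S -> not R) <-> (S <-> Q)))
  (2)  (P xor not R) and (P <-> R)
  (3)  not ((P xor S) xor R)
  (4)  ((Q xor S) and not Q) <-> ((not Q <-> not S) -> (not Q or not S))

2

(1) disagrees with F on (0,0,1,0) (formula → 1, table → 0); rule it out.
(3) disagrees with F on (0,0,0,1) (formula → 0, table → 1); rule it out.
(4) disagrees with F on (0,0,0,0) (formula → 0, table → 1); rule it out.
Only (2) survives; checking it on all 16 rows confirms it matches F.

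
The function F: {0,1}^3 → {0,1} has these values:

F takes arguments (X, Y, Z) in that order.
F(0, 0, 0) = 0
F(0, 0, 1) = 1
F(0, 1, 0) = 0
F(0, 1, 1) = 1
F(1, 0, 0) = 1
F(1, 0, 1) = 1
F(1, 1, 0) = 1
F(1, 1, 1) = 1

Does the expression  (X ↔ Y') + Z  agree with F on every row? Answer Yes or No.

Test each input against both F and the formula:
  X=0, Y=0, Z=0: formula gives 0, F = 0 ✓
  X=0, Y=0, Z=1: formula gives 1, F = 1 ✓
  X=0, Y=1, Z=0: formula gives 1, but F = 0 ✗
Since they disagree at (0,1,0), the expression is not a correct formula for F.

No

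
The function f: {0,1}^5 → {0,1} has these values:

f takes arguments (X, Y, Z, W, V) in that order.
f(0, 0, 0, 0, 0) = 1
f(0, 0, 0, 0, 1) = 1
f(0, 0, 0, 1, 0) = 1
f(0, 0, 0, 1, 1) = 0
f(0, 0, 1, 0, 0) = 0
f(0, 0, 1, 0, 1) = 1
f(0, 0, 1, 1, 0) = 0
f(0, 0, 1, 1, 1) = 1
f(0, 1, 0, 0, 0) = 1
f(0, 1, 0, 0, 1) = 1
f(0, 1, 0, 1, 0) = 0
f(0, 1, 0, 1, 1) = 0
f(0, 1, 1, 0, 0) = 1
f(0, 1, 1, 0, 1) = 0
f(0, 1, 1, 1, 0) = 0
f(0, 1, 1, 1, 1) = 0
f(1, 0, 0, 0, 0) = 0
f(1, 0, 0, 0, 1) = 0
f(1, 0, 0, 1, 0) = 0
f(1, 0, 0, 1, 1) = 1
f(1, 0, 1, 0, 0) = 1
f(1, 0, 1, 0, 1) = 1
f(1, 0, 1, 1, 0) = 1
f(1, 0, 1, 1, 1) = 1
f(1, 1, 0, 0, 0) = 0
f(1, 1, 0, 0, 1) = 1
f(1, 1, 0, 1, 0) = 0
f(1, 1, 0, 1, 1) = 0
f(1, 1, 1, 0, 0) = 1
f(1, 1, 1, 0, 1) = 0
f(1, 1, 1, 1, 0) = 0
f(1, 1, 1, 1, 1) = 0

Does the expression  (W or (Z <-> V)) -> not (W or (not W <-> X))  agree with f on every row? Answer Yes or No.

No

Evaluate (W or (Z <-> V)) -> not (W or (not W <-> X)) on each row and compare to f:
  X=0, Y=0, Z=0, W=0, V=0: formula gives 1, f = 1 ✓
  X=0, Y=0, Z=0, W=0, V=1: formula gives 1, f = 1 ✓
  X=0, Y=0, Z=0, W=1, V=0: formula gives 0, but f = 1 ✗
A single disagreement suffices: at (0,0,0,1,0) they differ, so the formula does not compute f.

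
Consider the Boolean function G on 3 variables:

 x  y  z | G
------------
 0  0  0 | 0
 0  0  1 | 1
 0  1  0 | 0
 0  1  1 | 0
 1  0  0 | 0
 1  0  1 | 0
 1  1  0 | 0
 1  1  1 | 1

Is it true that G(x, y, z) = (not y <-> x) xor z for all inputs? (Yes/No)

No

Test each input against both G and the formula:
  x=0, y=0, z=0: formula gives 0, G = 0 ✓
  x=0, y=0, z=1: formula gives 1, G = 1 ✓
  x=0, y=1, z=0: formula gives 1, but G = 0 ✗
A single disagreement suffices: at (0,1,0) they differ, so the formula does not compute G.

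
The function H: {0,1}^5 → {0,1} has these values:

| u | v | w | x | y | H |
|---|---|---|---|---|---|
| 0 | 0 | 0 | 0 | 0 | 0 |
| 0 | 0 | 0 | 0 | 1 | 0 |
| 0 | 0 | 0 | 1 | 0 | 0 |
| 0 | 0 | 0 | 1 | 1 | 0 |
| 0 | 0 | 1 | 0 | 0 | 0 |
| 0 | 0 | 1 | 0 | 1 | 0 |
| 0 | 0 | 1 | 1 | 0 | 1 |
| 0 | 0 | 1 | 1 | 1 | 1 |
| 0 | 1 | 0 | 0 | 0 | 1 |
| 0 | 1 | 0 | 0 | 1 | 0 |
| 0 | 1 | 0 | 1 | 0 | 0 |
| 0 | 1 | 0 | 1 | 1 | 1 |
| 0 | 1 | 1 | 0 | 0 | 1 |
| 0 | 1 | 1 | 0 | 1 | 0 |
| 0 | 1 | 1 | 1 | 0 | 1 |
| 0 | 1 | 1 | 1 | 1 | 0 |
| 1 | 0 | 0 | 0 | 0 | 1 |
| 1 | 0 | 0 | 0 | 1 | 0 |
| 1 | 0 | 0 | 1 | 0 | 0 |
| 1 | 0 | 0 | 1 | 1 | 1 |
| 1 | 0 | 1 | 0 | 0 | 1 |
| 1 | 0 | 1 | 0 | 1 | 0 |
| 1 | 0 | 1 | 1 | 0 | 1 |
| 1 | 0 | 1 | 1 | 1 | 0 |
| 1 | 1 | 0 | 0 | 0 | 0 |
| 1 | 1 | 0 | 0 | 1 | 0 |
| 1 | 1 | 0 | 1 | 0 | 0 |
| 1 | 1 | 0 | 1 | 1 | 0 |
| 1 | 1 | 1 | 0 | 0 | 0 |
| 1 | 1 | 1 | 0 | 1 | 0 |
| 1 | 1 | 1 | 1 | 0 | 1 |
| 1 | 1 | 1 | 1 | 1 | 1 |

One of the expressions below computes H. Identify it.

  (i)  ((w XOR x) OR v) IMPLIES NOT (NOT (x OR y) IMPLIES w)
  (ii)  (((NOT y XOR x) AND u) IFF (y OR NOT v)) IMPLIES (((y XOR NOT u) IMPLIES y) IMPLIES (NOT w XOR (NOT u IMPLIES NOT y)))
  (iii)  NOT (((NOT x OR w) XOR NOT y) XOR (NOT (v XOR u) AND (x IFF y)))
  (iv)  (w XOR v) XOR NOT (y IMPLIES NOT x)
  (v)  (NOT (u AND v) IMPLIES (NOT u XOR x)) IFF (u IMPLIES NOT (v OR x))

iii

(i): at (0,0,0,0,0) it gives 1, but H = 0 — eliminated.
(ii): at (0,0,0,0,0) it gives 1, but H = 0 — eliminated.
(iv): at (0,0,0,1,1) it gives 1, but H = 0 — eliminated.
(v): at (0,0,0,0,0) it gives 1, but H = 0 — eliminated.
That leaves (iii). Evaluating it on every row reproduces the table of H exactly.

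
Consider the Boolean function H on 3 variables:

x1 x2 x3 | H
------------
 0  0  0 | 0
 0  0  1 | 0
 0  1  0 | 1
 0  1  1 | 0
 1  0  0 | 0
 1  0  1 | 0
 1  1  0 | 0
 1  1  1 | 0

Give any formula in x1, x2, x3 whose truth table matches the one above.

H is 1 on exactly one input, (0,1,0), whose minterm is ¬x1·x2·¬x3. So H is just that conjunction.

H(x1, x2, x3) = (x1' · x2) · x3'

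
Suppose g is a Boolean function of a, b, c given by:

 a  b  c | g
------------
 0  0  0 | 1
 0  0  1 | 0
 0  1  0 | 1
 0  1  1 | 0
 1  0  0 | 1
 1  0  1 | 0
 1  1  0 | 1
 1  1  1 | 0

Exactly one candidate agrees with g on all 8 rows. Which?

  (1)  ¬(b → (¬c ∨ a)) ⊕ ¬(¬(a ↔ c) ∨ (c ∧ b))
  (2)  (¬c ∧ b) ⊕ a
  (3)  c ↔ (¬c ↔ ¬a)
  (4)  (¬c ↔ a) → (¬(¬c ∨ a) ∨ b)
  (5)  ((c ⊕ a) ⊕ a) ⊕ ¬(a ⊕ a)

(1) fails at (0,1,1): the formula yields 1, g is 0.
(2) fails at (0,0,0): the formula yields 0, g is 1.
(3) fails at (0,0,0): the formula yields 0, g is 1.
(4) fails at (0,0,1): the formula yields 1, g is 0.
(5) is the remaining candidate, and it agrees with g on all 8 inputs.

5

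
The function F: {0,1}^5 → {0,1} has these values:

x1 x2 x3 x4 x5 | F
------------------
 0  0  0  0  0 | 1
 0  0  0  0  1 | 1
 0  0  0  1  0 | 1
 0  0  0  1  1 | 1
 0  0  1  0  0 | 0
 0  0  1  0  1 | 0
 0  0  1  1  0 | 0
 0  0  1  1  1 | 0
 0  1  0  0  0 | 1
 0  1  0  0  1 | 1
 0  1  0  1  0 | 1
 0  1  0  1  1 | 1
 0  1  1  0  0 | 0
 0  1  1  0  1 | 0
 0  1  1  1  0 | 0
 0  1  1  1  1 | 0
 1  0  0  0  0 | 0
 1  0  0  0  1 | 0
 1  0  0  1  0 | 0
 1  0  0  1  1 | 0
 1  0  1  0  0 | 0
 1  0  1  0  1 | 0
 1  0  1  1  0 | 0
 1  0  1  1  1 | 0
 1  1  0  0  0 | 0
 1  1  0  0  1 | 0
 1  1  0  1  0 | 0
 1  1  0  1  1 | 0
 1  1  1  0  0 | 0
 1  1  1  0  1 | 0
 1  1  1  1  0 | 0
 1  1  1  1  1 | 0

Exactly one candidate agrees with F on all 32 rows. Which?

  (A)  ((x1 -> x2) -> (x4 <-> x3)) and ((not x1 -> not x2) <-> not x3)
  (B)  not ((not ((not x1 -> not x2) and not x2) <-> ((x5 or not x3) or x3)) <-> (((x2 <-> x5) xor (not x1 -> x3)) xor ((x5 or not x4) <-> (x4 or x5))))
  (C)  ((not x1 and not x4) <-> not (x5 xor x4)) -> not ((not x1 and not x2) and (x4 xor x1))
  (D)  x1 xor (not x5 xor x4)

B

(A) disagrees with F on (0,0,0,1,0) (formula → 0, table → 1); rule it out.
(C) disagrees with F on (0,0,0,1,0) (formula → 0, table → 1); rule it out.
(D) disagrees with F on (0,0,0,0,1) (formula → 0, table → 1); rule it out.
Only (B) survives; checking it on all 32 rows confirms it matches F.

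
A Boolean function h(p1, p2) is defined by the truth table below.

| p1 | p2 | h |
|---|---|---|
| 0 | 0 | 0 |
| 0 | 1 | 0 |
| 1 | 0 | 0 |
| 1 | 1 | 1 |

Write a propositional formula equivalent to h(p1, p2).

The output is 1 only when every input is 1 — the AND of all inputs.

h(p1, p2) = p1 AND p2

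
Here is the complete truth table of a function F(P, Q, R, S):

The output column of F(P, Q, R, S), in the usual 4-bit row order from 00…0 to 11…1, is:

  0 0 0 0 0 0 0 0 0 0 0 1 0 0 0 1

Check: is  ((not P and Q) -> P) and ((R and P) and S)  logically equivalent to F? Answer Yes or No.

Evaluate ((not P and Q) -> P) and ((R and P) and S) on each row and compare to F:
  P=0, Q=0, R=0, S=0: formula gives 0, F = 0 ✓
  P=0, Q=0, R=0, S=1: formula gives 0, F = 0 ✓
  P=0, Q=0, R=1, S=0: formula gives 0, F = 0 ✓
  P=0, Q=0, R=1, S=1: formula gives 0, F = 0 ✓
  …and likewise for the remaining 12 rows.
All 16 rows match — the expression computes F exactly.

Yes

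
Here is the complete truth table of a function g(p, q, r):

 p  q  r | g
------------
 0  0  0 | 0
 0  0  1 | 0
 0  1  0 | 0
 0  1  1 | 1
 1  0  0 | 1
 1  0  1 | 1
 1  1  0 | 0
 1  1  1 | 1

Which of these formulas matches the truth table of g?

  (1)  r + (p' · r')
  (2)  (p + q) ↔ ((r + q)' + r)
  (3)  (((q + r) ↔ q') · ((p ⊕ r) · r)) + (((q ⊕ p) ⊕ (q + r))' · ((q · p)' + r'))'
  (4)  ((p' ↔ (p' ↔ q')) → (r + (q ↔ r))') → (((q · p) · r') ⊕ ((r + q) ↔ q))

(1): at (0,0,0) it gives 1, but g = 0 — eliminated.
(3): at (0,0,1) it gives 1, but g = 0 — eliminated.
(4): at (0,0,0) it gives 1, but g = 0 — eliminated.
(2) is the remaining candidate, and it agrees with g on all 8 inputs.

2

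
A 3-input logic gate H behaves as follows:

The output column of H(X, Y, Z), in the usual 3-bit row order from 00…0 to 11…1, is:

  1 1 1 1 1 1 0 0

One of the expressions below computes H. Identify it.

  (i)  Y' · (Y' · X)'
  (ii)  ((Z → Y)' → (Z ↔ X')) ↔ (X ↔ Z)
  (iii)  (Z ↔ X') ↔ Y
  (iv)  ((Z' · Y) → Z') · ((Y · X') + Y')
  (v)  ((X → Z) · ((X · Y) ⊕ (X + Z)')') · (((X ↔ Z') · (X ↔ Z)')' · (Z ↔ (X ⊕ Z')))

(i): at (0,1,0) it gives 0, but H = 1 — eliminated.
(ii): at (0,0,1) it gives 0, but H = 1 — eliminated.
(iii): at (0,0,1) it gives 0, but H = 1 — eliminated.
(v): at (0,0,0) it gives 0, but H = 1 — eliminated.
That leaves (iv). Evaluating it on every row reproduces the table of H exactly.

iv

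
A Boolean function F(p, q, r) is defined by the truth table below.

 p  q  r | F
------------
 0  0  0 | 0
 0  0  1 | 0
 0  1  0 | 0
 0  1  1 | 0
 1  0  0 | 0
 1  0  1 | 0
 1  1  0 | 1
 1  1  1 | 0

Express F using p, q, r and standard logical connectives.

F is 1 on exactly one input, (1,1,0), whose minterm is p·q·¬r. So F is just that conjunction.

F(p, q, r) = (p ∧ q) ∧ ¬r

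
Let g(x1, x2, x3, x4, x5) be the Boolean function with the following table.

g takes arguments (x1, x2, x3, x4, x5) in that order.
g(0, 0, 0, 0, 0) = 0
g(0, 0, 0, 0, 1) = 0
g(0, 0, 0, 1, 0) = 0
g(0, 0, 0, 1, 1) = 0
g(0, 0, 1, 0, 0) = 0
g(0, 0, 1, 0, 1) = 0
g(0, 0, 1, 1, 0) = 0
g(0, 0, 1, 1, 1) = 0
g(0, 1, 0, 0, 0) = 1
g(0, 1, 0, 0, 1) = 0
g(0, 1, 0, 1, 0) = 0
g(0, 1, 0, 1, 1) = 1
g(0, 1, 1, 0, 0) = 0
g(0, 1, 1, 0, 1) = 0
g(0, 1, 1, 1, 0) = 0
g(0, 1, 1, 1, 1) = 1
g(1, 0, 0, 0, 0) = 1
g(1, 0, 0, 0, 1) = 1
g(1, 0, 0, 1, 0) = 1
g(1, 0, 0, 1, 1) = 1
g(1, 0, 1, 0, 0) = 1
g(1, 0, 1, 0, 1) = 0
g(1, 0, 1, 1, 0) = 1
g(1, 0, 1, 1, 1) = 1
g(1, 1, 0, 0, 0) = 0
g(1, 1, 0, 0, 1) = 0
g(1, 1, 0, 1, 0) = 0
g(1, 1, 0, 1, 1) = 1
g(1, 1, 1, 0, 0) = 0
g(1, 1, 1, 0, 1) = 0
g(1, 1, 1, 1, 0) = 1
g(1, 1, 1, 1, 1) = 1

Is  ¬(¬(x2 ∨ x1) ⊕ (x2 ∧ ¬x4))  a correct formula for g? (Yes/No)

Test each input against both g and the formula:
  x1=0, x2=0, x3=0, x4=0, x5=0: formula gives 0, g = 0 ✓
  x1=0, x2=0, x3=0, x4=0, x5=1: formula gives 0, g = 0 ✓
  x1=0, x2=0, x3=0, x4=1, x5=0: formula gives 0, g = 0 ✓
  x1=0, x2=0, x3=0, x4=1, x5=1: formula gives 0, g = 0 ✓
  …
  x1=0, x2=1, x3=0, x4=0, x5=0: formula gives 0, but g = 1 ✗
A single disagreement suffices: at (0,1,0,0,0) they differ, so the formula does not compute g.

No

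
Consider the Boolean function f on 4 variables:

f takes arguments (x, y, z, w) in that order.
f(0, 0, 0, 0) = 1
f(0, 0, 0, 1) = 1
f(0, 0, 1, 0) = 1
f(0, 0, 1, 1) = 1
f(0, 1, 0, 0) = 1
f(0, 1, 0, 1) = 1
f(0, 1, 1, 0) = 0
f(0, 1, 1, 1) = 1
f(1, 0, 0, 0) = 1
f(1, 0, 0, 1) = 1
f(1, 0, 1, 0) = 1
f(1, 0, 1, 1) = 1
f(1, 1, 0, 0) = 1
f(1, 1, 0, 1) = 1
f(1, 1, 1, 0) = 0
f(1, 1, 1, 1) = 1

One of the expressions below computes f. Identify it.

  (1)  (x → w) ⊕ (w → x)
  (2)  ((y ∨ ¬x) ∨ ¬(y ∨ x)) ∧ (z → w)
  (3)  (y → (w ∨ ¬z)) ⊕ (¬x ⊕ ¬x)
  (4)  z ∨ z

3

(1): at (0,0,0,0) it gives 0, but f = 1 — eliminated.
(2): at (0,0,1,0) it gives 0, but f = 1 — eliminated.
(4): at (0,0,0,0) it gives 0, but f = 1 — eliminated.
That leaves (3). Evaluating it on every row reproduces the table of f exactly.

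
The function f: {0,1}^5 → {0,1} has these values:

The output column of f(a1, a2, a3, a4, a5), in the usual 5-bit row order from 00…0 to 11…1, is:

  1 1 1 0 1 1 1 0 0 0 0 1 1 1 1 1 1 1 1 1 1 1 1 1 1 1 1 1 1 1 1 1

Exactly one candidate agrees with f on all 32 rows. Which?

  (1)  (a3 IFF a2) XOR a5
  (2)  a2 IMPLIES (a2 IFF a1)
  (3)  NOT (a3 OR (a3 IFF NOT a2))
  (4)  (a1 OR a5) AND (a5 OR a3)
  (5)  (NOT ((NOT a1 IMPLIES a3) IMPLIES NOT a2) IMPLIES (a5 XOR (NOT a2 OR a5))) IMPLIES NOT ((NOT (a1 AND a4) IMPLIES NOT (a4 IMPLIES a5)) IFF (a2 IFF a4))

(1): at (0,0,0,0,1) it gives 0, but f = 1 — eliminated.
(2): at (0,0,0,1,1) it gives 1, but f = 0 — eliminated.
(3): at (0,0,0,1,1) it gives 1, but f = 0 — eliminated.
(4): at (0,0,0,0,0) it gives 0, but f = 1 — eliminated.
That leaves (5). Evaluating it on every row reproduces the table of f exactly.

5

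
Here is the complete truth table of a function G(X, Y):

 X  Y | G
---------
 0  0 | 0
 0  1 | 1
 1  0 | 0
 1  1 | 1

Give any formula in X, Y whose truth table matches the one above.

The output simply equals Y.

G(X, Y) = Y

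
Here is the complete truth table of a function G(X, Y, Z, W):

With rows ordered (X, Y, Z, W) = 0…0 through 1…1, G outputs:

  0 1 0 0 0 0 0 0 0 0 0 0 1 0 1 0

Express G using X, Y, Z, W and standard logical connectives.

G(X, Y, Z, W) = ((((¬X ∧ ¬Y) ∧ ¬Z) ∧ W) ∨ (((X ∧ Y) ∧ ¬Z) ∧ ¬W)) ∨ (((X ∧ Y) ∧ Z) ∧ ¬W)

The 1-rows are (0,0,0,1), (1,1,0,0), (1,1,1,0). Each contributes one minterm — ¬X·¬Y·¬Z·W; X·Y·¬Z·¬W; X·Y·Z·¬W — and their disjunction is a sum-of-products form of G.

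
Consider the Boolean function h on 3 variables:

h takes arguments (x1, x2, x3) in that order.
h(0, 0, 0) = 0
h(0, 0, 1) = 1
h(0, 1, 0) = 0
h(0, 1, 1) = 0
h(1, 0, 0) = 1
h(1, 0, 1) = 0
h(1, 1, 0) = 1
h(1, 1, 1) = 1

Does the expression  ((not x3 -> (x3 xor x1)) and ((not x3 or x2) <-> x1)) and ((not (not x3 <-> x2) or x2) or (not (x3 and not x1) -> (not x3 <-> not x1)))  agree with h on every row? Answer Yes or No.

Check the formula against h row by row:
  x1=0, x2=0, x3=0: formula gives 0, h = 0 ✓
  x1=0, x2=0, x3=1: formula gives 1, h = 1 ✓
  x1=0, x2=1, x3=0: formula gives 0, h = 0 ✓
  x1=0, x2=1, x3=1: formula gives 0, h = 0 ✓
  x1=1, x2=0, x3=0: formula gives 1, h = 1 ✓
  …and likewise for the remaining 3 rows.
No disagreement on any input; they are logically equivalent.

Yes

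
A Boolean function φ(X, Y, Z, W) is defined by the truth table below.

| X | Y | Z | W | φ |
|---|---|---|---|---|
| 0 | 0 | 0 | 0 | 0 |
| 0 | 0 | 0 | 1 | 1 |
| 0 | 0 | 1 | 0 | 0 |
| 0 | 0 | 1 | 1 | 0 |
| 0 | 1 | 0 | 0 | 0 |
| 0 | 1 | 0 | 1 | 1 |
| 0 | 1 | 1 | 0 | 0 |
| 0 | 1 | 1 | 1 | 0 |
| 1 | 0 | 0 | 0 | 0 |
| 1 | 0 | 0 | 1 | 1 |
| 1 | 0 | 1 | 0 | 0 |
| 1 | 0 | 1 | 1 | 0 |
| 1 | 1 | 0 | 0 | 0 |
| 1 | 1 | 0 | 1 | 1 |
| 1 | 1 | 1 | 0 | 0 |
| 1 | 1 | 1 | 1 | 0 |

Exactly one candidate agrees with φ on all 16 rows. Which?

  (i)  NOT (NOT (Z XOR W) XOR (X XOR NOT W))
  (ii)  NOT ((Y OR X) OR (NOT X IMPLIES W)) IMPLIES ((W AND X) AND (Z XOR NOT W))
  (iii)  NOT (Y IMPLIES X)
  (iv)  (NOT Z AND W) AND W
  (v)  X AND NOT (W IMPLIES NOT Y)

iv

(i) disagrees with φ on (0,0,0,0) (formula → 1, table → 0); rule it out.
(ii) disagrees with φ on (0,0,1,1) (formula → 1, table → 0); rule it out.
(iii) disagrees with φ on (0,0,0,1) (formula → 0, table → 1); rule it out.
(v) disagrees with φ on (0,0,0,1) (formula → 0, table → 1); rule it out.
That leaves (iv). Evaluating it on every row reproduces the table of φ exactly.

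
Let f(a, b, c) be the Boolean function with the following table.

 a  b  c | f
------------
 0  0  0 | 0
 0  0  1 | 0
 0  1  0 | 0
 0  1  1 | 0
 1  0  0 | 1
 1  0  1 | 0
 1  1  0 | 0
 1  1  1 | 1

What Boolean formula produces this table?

f(a, b, c) = ((a & ~b) & ~c) | ((a & b) & c)

f=1 on 2 inputs: (1,0,0), (1,1,1). Reading each as a conjunction of literals (a·¬b·¬c, a·b·c) and taking the OR gives the canonical DNF.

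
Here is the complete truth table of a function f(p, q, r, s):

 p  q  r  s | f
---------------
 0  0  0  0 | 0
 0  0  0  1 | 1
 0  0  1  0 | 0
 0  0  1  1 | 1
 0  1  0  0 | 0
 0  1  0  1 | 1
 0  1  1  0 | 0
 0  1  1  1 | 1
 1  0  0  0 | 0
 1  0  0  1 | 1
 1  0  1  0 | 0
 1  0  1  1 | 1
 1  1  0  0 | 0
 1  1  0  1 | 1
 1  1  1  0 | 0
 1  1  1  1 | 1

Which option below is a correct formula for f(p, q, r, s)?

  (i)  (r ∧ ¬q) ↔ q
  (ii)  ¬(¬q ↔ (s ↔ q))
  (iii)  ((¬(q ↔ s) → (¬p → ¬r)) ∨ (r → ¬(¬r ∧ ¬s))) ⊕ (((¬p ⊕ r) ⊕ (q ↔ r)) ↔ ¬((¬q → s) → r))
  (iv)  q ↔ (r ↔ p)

(i): at (0,0,0,0) it gives 1, but f = 0 — eliminated.
(iii): at (0,0,1,1) it gives 0, but f = 1 — eliminated.
(iv): at (0,0,0,1) it gives 0, but f = 1 — eliminated.
That leaves (ii). Evaluating it on every row reproduces the table of f exactly.

ii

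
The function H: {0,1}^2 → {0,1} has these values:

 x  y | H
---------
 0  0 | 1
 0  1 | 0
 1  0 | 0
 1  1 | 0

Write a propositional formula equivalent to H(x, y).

The output is 1 only when every input is 0 — NOR of all inputs.

H(x, y) = NOT (x OR y)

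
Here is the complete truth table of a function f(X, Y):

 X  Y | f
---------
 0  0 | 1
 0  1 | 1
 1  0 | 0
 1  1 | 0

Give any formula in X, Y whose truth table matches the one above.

The output is the negation of X.

f(X, Y) = ~X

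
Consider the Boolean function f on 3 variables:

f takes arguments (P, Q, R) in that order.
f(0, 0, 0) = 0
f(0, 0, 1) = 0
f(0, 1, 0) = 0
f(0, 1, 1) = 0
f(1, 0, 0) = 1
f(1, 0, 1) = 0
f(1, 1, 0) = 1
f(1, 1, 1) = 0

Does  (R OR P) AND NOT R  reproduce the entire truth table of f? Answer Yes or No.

Test each input against both f and the formula:
  P=0, Q=0, R=0: formula gives 0, f = 0 ✓
  P=0, Q=0, R=1: formula gives 0, f = 0 ✓
  P=0, Q=1, R=0: formula gives 0, f = 0 ✓
  P=0, Q=1, R=1: formula gives 0, f = 0 ✓
  P=1, Q=0, R=0: formula gives 1, f = 1 ✓
  … (the remaining 3 rows also agree.)
All 8 rows match — the expression computes f exactly.

Yes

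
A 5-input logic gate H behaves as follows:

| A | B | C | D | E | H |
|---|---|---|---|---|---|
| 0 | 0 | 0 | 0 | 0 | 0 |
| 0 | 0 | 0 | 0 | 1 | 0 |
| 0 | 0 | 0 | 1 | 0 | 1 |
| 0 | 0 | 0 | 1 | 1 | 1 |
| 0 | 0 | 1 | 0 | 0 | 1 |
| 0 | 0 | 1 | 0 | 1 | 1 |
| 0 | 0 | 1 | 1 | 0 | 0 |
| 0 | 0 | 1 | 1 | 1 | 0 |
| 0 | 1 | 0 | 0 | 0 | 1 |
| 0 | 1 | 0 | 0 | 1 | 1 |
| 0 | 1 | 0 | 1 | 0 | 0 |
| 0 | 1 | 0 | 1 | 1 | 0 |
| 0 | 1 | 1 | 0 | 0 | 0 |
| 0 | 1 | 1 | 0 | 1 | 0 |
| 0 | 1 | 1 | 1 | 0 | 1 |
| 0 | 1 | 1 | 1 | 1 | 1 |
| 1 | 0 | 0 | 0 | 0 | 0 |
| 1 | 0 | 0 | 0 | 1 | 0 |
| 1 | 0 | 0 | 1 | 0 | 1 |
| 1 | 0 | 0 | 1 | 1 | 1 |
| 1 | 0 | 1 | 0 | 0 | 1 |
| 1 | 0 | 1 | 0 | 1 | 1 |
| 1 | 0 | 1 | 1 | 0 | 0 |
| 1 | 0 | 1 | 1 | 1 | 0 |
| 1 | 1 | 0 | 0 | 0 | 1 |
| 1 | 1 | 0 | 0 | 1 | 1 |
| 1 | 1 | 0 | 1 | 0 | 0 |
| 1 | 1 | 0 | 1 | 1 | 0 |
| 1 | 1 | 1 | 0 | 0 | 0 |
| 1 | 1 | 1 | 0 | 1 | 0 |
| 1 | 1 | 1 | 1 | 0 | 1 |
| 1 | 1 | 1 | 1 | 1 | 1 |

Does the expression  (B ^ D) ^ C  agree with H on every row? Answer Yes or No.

Evaluate (B ^ D) ^ C on each row and compare to H:
  A=0, B=0, C=0, D=0, E=0: formula gives 0, H = 0 ✓
  A=0, B=0, C=0, D=0, E=1: formula gives 0, H = 0 ✓
  A=0, B=0, C=0, D=1, E=0: formula gives 1, H = 1 ✓
  A=0, B=0, C=0, D=1, E=1: formula gives 1, H = 1 ✓
  …and likewise for the remaining 28 rows.
All 32 rows match — the expression computes H exactly.

Yes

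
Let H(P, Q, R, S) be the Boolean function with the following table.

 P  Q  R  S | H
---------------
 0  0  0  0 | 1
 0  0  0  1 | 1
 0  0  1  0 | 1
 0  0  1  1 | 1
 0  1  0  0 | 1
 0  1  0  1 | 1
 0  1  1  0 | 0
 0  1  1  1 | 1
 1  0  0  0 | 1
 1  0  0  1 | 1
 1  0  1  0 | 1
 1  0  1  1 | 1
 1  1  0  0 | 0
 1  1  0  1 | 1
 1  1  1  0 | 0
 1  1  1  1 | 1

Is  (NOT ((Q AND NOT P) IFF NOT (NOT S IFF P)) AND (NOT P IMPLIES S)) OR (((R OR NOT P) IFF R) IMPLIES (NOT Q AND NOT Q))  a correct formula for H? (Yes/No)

Evaluate (NOT ((Q AND NOT P) IFF NOT (NOT S IFF P)) AND (NOT P IMPLIES S)) OR (((R OR NOT P) IFF R) IMPLIES (NOT Q AND NOT Q)) on each row and compare to H:
  P=0, Q=0, R=0, S=0: formula gives 1, H = 1 ✓
  P=0, Q=0, R=0, S=1: formula gives 1, H = 1 ✓
  P=0, Q=0, R=1, S=0: formula gives 1, H = 1 ✓
  P=0, Q=0, R=1, S=1: formula gives 1, H = 1 ✓
  … (the remaining 12 rows also agree.)
All 16 rows match — the expression computes H exactly.

Yes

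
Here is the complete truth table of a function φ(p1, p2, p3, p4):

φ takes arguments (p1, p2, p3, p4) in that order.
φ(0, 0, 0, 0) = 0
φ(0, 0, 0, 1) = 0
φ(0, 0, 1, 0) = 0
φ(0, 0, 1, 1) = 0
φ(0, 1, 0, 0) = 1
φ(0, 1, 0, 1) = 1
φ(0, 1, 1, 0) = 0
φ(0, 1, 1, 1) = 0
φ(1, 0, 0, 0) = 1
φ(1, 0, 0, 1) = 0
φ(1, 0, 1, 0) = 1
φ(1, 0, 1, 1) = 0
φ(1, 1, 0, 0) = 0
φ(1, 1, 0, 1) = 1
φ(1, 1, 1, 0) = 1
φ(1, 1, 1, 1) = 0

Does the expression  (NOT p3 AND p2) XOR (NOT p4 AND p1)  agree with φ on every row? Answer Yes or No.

Yes

Check the formula against φ row by row:
  p1=0, p2=0, p3=0, p4=0: formula gives 0, φ = 0 ✓
  p1=0, p2=0, p3=0, p4=1: formula gives 0, φ = 0 ✓
  p1=0, p2=0, p3=1, p4=0: formula gives 0, φ = 0 ✓
  p1=0, p2=0, p3=1, p4=1: formula gives 0, φ = 0 ✓
  …and likewise for the remaining 12 rows.
All 16 rows match — the expression computes φ exactly.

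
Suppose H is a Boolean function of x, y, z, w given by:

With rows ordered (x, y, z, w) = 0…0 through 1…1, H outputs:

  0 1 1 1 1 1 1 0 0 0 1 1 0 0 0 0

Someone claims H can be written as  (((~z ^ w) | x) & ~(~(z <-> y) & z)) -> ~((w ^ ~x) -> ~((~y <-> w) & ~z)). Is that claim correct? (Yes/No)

Test each input against both H and the formula:
  x=0, y=0, z=0, w=0: formula gives 0, H = 0 ✓
  x=0, y=0, z=0, w=1: formula gives 1, H = 1 ✓
  x=0, y=0, z=1, w=0: formula gives 1, H = 1 ✓
  x=0, y=0, z=1, w=1: formula gives 1, H = 1 ✓
  …
  x=1, y=0, z=0, w=1: formula gives 1, but H = 0 ✗
Row (1,0,0,1) is a counterexample, so the formula is not equivalent to H.

No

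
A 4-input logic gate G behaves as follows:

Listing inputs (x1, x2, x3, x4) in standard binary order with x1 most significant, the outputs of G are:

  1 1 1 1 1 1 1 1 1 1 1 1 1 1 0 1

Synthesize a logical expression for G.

G is 0 on exactly one input, (1,1,1,0), whose minterm is x1·x2·x3·¬x4. So G is the negation of that single conjunction.

G(x1, x2, x3, x4) = (((x1 · x2) · x3) · x4')'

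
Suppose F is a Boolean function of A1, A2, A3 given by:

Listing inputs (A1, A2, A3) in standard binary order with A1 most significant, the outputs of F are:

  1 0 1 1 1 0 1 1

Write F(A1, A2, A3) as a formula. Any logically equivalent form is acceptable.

The 0-rows are (0,0,1), (1,0,1). Take each as a conjunction (¬A1·¬A2·A3, A1·¬A2·A3), form their disjunction, and complement — that gives a formula that is 1 everywhere F is.

F(A1, A2, A3) = ~(((~A1 & ~A2) & A3) | ((A1 & ~A2) & A3))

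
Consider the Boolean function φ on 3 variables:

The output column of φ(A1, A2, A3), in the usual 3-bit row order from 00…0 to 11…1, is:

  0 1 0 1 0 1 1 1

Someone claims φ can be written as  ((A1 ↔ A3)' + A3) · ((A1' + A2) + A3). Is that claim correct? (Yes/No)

Test each input against both φ and the formula:
  A1=0, A2=0, A3=0: formula gives 0, φ = 0 ✓
  A1=0, A2=0, A3=1: formula gives 1, φ = 1 ✓
  A1=0, A2=1, A3=0: formula gives 0, φ = 0 ✓
  A1=0, A2=1, A3=1: formula gives 1, φ = 1 ✓
  A1=1, A2=0, A3=0: formula gives 0, φ = 0 ✓
  … (the remaining 3 rows also agree.)
No disagreement on any input; they are logically equivalent.

Yes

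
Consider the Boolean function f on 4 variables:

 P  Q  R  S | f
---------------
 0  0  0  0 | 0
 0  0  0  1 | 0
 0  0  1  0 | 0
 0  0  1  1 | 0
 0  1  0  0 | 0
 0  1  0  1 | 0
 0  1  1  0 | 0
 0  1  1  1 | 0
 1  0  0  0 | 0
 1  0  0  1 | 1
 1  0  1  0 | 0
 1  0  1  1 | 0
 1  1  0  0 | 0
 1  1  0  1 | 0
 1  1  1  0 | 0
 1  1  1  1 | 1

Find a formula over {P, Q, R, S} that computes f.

f(P, Q, R, S) = (((P ∧ ¬Q) ∧ ¬R) ∧ S) ∨ (((P ∧ Q) ∧ R) ∧ S)

f=1 on 2 inputs: (1,0,0,1), (1,1,1,1). Reading each as a conjunction of literals (P·¬Q·¬R·S, P·Q·R·S) and taking the OR gives the canonical DNF.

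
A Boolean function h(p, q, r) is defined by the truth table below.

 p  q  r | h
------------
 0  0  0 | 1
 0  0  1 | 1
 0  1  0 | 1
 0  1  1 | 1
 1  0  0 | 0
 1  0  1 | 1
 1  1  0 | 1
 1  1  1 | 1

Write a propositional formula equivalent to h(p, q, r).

h(p, q, r) = not ((p and not q) and not r)

h is 0 on exactly one input, (1,0,0), whose minterm is p·¬q·¬r. So h is the negation of that single conjunction.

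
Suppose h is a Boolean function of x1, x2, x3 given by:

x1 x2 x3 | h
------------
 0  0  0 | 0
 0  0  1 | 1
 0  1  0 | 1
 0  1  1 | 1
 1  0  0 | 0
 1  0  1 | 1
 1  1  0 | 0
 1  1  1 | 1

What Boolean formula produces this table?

h(x1, x2, x3) = ~((((~x1 & ~x2) & ~x3) | ((x1 & ~x2) & ~x3)) | ((x1 & x2) & ~x3))

h is 0 on only 3 rows — (0,0,0), (1,0,0), (1,1,0). Writing each as a minterm (¬x1·¬x2·¬x3, x1·¬x2·¬x3, x1·x2·¬x3) and OR-ing them characterizes exactly where h=0, so h is the negation of that disjunction.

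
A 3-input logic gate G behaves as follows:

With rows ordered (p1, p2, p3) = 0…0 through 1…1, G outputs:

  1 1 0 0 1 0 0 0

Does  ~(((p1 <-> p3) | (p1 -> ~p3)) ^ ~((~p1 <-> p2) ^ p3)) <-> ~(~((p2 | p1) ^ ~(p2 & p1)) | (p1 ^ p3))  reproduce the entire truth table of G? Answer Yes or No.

No

Test each input against both G and the formula:
  p1=0, p2=0, p3=0: formula gives 1, G = 1 ✓
  p1=0, p2=0, p3=1: formula gives 1, G = 1 ✓
  p1=0, p2=1, p3=0: formula gives 1, but G = 0 ✗
Row (0,1,0) is a counterexample, so the formula is not equivalent to G.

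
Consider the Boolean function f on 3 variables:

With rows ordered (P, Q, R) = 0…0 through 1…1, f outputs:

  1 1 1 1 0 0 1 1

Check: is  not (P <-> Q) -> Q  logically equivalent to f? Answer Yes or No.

Yes

Evaluate not (P <-> Q) -> Q on each row and compare to f:
  P=0, Q=0, R=0: formula gives 1, f = 1 ✓
  P=0, Q=0, R=1: formula gives 1, f = 1 ✓
  P=0, Q=1, R=0: formula gives 1, f = 1 ✓
  P=0, Q=1, R=1: formula gives 1, f = 1 ✓
  P=1, Q=0, R=0: formula gives 0, f = 0 ✓
  …and likewise for the remaining 3 rows.
No disagreement on any input; they are logically equivalent.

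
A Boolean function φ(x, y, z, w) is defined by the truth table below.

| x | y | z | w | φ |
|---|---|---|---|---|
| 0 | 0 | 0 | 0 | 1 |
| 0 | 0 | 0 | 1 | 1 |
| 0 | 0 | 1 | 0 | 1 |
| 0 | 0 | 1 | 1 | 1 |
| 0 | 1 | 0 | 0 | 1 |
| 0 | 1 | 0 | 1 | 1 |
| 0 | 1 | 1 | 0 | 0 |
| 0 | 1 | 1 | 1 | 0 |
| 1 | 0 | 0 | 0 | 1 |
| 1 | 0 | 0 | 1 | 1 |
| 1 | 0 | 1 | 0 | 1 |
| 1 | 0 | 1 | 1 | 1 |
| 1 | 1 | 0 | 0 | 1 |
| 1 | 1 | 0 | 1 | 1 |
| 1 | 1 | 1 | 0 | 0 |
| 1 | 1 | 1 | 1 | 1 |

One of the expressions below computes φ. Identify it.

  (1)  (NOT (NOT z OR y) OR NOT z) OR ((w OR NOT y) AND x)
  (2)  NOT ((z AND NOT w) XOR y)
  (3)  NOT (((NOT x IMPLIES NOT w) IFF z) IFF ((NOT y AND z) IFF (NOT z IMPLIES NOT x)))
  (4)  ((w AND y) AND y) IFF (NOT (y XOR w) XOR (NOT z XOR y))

1

(2) fails at (0,0,1,0): the formula yields 0, φ is 1.
(3) fails at (0,0,0,0): the formula yields 0, φ is 1.
(4) fails at (0,0,0,1): the formula yields 0, φ is 1.
That leaves (1). Evaluating it on every row reproduces the table of φ exactly.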